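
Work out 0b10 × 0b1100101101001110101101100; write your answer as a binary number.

Multiply each base-2 digit by 2, carrying:
  0×2 = 0 → write 0
  0×2 = 0 → write 0
  1×2 = 2 → write 0 carry 1
  1×2+1 = 3 → write 1 carry 1
  0×2+1 = 1 → write 1
  1×2 = 2 → write 0 carry 1
  1×2+1 = 3 → write 1 carry 1
  0×2+1 = 1 → write 1
  1×2 = 2 → write 0 carry 1
  0×2+1 = 1 → write 1
  1×2 = 2 → write 0 carry 1
  1×2+1 = 3 → write 1 carry 1
  1×2+1 = 3 → write 1 carry 1
  0×2+1 = 1 → write 1
  0×2 = 0 → write 0
  1×2 = 2 → write 0 carry 1
  0×2+1 = 1 → write 1
  1×2 = 2 → write 0 carry 1
  1×2+1 = 3 → write 1 carry 1
  0×2+1 = 1 → write 1
  1×2 = 2 → write 0 carry 1
  0×2+1 = 1 → write 1
  0×2 = 0 → write 0
  1×2 = 2 → write 0 carry 1
  1×2+1 = 3 → write 1 carry 1
  remaining carry: 1

0b11001011010011101011011000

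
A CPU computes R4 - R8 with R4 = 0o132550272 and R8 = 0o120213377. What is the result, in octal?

Subtract column by column in base 8:
  2-7 → 3 (borrow)
  7-7-1 → 7 (borrow)
  2-3-1 → 6 (borrow)
  0-3-1 → 4 (borrow)
  5-1-1 → 3
  5-2 → 3
  2-0 → 2
  3-2 → 1
  1-1 → 0

0o12334673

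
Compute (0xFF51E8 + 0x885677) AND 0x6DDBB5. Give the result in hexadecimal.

0x58815

Add column by column in base 16, right to left:
  8+7 = F
  E+7 = 5 carry 1
  1+6+1 = 8
  5+5 = A
  F+8 = 7 carry 1
  F+8+1 = 8 carry 1
  final carry 1
Sum = 0x187A85F; now AND with 0x6DDBB5:
  1&0=0, 8&6=0, 7&D=5, A&D=8, 8&B=8, 5&B=1, F&5=5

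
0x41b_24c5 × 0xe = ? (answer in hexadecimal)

0x397c02c6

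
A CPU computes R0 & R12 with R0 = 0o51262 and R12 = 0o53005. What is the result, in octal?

AND each oct digit independently (no carries):
  5&5=5, 1&3=1, 2&0=0, 6&0=0, 2&5=0

0o51000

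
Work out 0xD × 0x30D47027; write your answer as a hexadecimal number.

0x27AC9B1FB

Multiply each base-16 digit by 13, carrying:
  7×13 = 91 → write B carry 5
  2×13+5 = 31 → write F carry 1
  0×13+1 = 1 → write 1
  7×13 = 91 → write B carry 5
  4×13+5 = 57 → write 9 carry 3
  D×13+3 = 172 → write C carry 10
  0×13+10 = 10 → write A
  3×13 = 39 → write 7 carry 2
  remaining carry: 2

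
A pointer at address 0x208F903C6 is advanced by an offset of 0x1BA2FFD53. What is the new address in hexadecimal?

0x3C3290119

Add column by column in base 16, right to left:
  6+3 = 9
  C+5 = 1 carry 1
  3+D+1 = 1 carry 1
  0+F+1 = 0 carry 1
  9+F+1 = 9 carry 1
  F+2+1 = 2 carry 1
  8+A+1 = 3 carry 1
  0+B+1 = C
  2+1 = 3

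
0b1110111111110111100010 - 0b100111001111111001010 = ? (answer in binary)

Subtract column by column in base 2:
  0-0 → 0
  1-1 → 0
  0-0 → 0
  0-1 → 1 (borrow)
  0-0-1 → 1 (borrow)
  1-0-1 → 0
  1-1 → 0
  1-1 → 0
  1-1 → 0
  0-1 → 1 (borrow)
  1-1-1 → 1 (borrow)
  1-1-1 → 1 (borrow)
  1-1-1 → 1 (borrow)
  1-0-1 → 0
  1-0 → 1
  1-1 → 0
  1-1 → 0
  1-1 → 0
  0-0 → 0
  1-0 → 1
  1-1 → 0
  1-0 → 1

0b1010000101111000011000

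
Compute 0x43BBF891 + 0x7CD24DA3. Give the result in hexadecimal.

0xC08E4634

Add column by column in base 16, right to left:
  1+3 = 4
  9+A = 3 carry 1
  8+D+1 = 6 carry 1
  F+4+1 = 4 carry 1
  B+2+1 = E
  B+D = 8 carry 1
  3+C+1 = 0 carry 1
  4+7+1 = C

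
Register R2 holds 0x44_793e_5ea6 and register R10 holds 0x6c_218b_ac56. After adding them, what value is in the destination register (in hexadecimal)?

Add column by column in base 16, right to left:
  6+6 = c
  a+5 = f
  e+c = a carry 1
  5+a+1 = 0 carry 1
  e+b+1 = a carry 1
  3+8+1 = c
  9+1 = a
  7+2 = 9
  4+c = 0 carry 1
  4+6+1 = b

0xb09aca0afc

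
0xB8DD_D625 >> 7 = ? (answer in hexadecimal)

0x171BBAC

7 bits is not a whole number of base-16 digits; in binary: 10111000110111011101011000100101 >> 7 = 1011100011011101110101100.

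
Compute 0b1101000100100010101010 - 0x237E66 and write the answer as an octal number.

0b1101000100100010101010 = 0o15044252 in octal.
0x237E66 = 0o10677146 in octal.
Subtract column by column in base 8:
  2-6 → 4 (borrow)
  5-4-1 → 0
  2-1 → 1
  4-7 → 5 (borrow)
  4-7-1 → 4 (borrow)
  0-6-1 → 1 (borrow)
  5-0-1 → 4
  1-1 → 0

0o4145104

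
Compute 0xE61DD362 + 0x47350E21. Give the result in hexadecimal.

Add column by column in base 16, right to left:
  2+1 = 3
  6+2 = 8
  3+E = 1 carry 1
  D+0+1 = E
  D+5 = 2 carry 1
  1+3+1 = 5
  6+7 = D
  E+4 = 2 carry 1
  final carry 1

0x12D52E183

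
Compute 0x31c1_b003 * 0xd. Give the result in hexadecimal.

0x286d5f027

Multiply each base-16 digit by 13, carrying:
  3×13 = 39 → write 7 carry 2
  0×13+2 = 2 → write 2
  0×13 = 0 → write 0
  b×13 = 143 → write f carry 8
  1×13+8 = 21 → write 5 carry 1
  c×13+1 = 157 → write d carry 9
  1×13+9 = 22 → write 6 carry 1
  3×13+1 = 40 → write 8 carry 2
  remaining carry: 2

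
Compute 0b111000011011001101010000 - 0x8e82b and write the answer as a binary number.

0b110110001100101100100101

0x8e82b = 0b10001110100000101011 in binary.
Subtract column by column in base 2:
  0-1 → 1 (borrow)
  0-1-1 → 0 (borrow)
  0-0-1 → 1 (borrow)
  0-1-1 → 0 (borrow)
  1-0-1 → 0
  0-1 → 1 (borrow)
  1-0-1 → 0
  0-0 → 0
  1-0 → 1
  1-0 → 1
  0-0 → 0
  0-1 → 1 (borrow)
  1-0-1 → 0
  1-1 → 0
  0-1 → 1 (borrow)
  1-1-1 → 1 (borrow)
  1-0-1 → 0
  0-0 → 0
  0-0 → 0
  0-1 → 1 (borrow)
  0-0-1 → 1 (borrow)
  1-0-1 → 0
  1-0 → 1
  1-0 → 1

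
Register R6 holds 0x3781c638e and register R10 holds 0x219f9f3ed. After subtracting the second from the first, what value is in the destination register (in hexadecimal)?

Subtract column by column in base 16:
  e-d → 1
  8-e → a (borrow)
  3-3-1 → f (borrow)
  6-f-1 → 6 (borrow)
  c-9-1 → 2
  1-f → 2 (borrow)
  8-9-1 → e (borrow)
  7-1-1 → 5
  3-2 → 1

0x15e226fa1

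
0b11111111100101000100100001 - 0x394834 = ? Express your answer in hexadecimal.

0x3c508ed

0b11111111100101000100100001 = 0x3fe5121 in hexadecimal.
Subtract column by column in base 16:
  1-4 → d (borrow)
  2-3-1 → e (borrow)
  1-8-1 → 8 (borrow)
  5-4-1 → 0
  e-9 → 5
  f-3 → c
  3-0 → 3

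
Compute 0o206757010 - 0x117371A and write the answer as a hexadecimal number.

0o206757010 = 0x21BDE08 in hexadecimal.
Subtract column by column in base 16:
  8-A → E (borrow)
  0-1-1 → E (borrow)
  E-7-1 → 6
  D-3 → A
  B-7 → 4
  1-1 → 0
  2-1 → 1

0x104A6EE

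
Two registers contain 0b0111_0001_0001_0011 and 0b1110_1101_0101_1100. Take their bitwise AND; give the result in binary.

AND bit by bit (1 only where both bits are 1):
  0111000100010011
& 1110110101011100
= 0110000100010000

0b0110000100010000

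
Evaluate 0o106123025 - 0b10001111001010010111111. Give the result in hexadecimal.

0o106123025 = 0x118A615 in hexadecimal.
0b10001111001010010111111 = 0x4794BF in hexadecimal.
Subtract column by column in base 16:
  5-F → 6 (borrow)
  1-B-1 → 5 (borrow)
  6-4-1 → 1
  A-9 → 1
  8-7 → 1
  1-4 → D (borrow)
  1-0-1 → 0

0xD11156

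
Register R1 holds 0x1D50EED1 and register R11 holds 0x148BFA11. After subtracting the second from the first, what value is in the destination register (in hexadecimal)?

0x8C4F4C0

Subtract column by column in base 16:
  1-1 → 0
  D-1 → C
  E-A → 4
  E-F → F (borrow)
  0-B-1 → 4 (borrow)
  5-8-1 → C (borrow)
  D-4-1 → 8
  1-1 → 0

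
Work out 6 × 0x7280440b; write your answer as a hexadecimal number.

Multiply each base-16 digit by 6, carrying:
  b×6 = 66 → write 2 carry 4
  0×6+4 = 4 → write 4
  4×6 = 24 → write 8 carry 1
  4×6+1 = 25 → write 9 carry 1
  0×6+1 = 1 → write 1
  8×6 = 48 → write 0 carry 3
  2×6+3 = 15 → write f
  7×6 = 42 → write a carry 2
  remaining carry: 2

0x2af019842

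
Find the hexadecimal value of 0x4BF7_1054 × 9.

0x2ABAF92F4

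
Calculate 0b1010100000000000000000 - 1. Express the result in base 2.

0b1010011111111111111111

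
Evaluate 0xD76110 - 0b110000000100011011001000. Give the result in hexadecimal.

0b110000000100011011001000 = 0xC046C8 in hexadecimal.
Subtract column by column in base 16:
  0-8 → 8 (borrow)
  1-C-1 → 4 (borrow)
  1-6-1 → A (borrow)
  6-4-1 → 1
  7-0 → 7
  D-C → 1

0x171A48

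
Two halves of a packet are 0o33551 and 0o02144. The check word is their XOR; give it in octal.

0o31415

XOR each oct digit independently (no carries):
  3^0=3, 3^2=1, 5^1=4, 5^4=1, 1^4=5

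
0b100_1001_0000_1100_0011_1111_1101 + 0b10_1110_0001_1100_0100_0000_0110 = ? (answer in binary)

0b111011100101000100000000011

Add column by column in base 2, right to left:
  1+0 = 1
  0+1 = 1
  1+1 = 0 carry 1
  1+0+1 = 0 carry 1
  1+0+1 = 0 carry 1
  1+0+1 = 0 carry 1
  1+0+1 = 0 carry 1
  1+0+1 = 0 carry 1
  1+0+1 = 0 carry 1
  1+0+1 = 0 carry 1
  0+1+1 = 0 carry 1
  0+0+1 = 1
  0+0 = 0
  0+0 = 0
  1+1 = 0 carry 1
  1+1+1 = 1 carry 1
  0+1+1 = 0 carry 1
  0+0+1 = 1
  0+0 = 0
  0+0 = 0
  1+0 = 1
  0+1 = 1
  0+1 = 1
  1+1 = 0 carry 1
  0+0+1 = 1
  0+1 = 1
  1+0 = 1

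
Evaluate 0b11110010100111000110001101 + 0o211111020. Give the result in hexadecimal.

0x5ef039d

0b11110010100111000110001101 = 0x3ca718d in hexadecimal.
0o211111020 = 0x2249210 in hexadecimal.
Add column by column in base 16, right to left:
  d+0 = d
  8+1 = 9
  1+2 = 3
  7+9 = 0 carry 1
  a+4+1 = f
  c+2 = e
  3+2 = 5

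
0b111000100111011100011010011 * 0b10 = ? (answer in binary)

Multiply each base-2 digit by 2, carrying:
  1×2 = 2 → write 0 carry 1
  1×2+1 = 3 → write 1 carry 1
  0×2+1 = 1 → write 1
  0×2 = 0 → write 0
  1×2 = 2 → write 0 carry 1
  0×2+1 = 1 → write 1
  1×2 = 2 → write 0 carry 1
  1×2+1 = 3 → write 1 carry 1
  0×2+1 = 1 → write 1
  0×2 = 0 → write 0
  0×2 = 0 → write 0
  1×2 = 2 → write 0 carry 1
  1×2+1 = 3 → write 1 carry 1
  1×2+1 = 3 → write 1 carry 1
  0×2+1 = 1 → write 1
  1×2 = 2 → write 0 carry 1
  1×2+1 = 3 → write 1 carry 1
  1×2+1 = 3 → write 1 carry 1
  0×2+1 = 1 → write 1
  0×2 = 0 → write 0
  1×2 = 2 → write 0 carry 1
  0×2+1 = 1 → write 1
  0×2 = 0 → write 0
  0×2 = 0 → write 0
  1×2 = 2 → write 0 carry 1
  1×2+1 = 3 → write 1 carry 1
  1×2+1 = 3 → write 1 carry 1
  remaining carry: 1

0b1110001001110111000110100110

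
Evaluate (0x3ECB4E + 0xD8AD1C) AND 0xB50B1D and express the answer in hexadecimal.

Add column by column in base 16, right to left:
  E+C = A carry 1
  4+1+1 = 6
  B+D = 8 carry 1
  C+A+1 = 7 carry 1
  E+8+1 = 7 carry 1
  3+D+1 = 1 carry 1
  final carry 1
Sum = 0x117786A; now AND with 0xB50B1D:
  1&0=0, 1&B=1, 7&5=5, 7&0=0, 8&B=8, 6&1=0, A&D=8

0x150808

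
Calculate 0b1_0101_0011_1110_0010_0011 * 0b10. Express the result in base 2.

Multiply each base-2 digit by 2, carrying:
  1×2 = 2 → write 0 carry 1
  1×2+1 = 3 → write 1 carry 1
  0×2+1 = 1 → write 1
  0×2 = 0 → write 0
  0×2 = 0 → write 0
  1×2 = 2 → write 0 carry 1
  0×2+1 = 1 → write 1
  0×2 = 0 → write 0
  0×2 = 0 → write 0
  1×2 = 2 → write 0 carry 1
  1×2+1 = 3 → write 1 carry 1
  1×2+1 = 3 → write 1 carry 1
  1×2+1 = 3 → write 1 carry 1
  1×2+1 = 3 → write 1 carry 1
  0×2+1 = 1 → write 1
  0×2 = 0 → write 0
  1×2 = 2 → write 0 carry 1
  0×2+1 = 1 → write 1
  1×2 = 2 → write 0 carry 1
  0×2+1 = 1 → write 1
  1×2 = 2 → write 0 carry 1
  remaining carry: 1

0b1010100111110001000110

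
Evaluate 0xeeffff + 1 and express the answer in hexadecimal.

The trailing 4 digits are F (max in base 16), so adding 1 cascades: they roll to 0 and the next digit up increments.

0xef0000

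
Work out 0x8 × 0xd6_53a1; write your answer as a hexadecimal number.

0x6b29d08

Multiply each base-16 digit by 8, carrying:
  1×8 = 8 → write 8
  a×8 = 80 → write 0 carry 5
  3×8+5 = 29 → write d carry 1
  5×8+1 = 41 → write 9 carry 2
  6×8+2 = 50 → write 2 carry 3
  d×8+3 = 107 → write b carry 6
  remaining carry: 6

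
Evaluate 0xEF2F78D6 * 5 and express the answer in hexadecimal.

0x4ABED5C2E

Multiply each base-16 digit by 5, carrying:
  6×5 = 30 → write E carry 1
  D×5+1 = 66 → write 2 carry 4
  8×5+4 = 44 → write C carry 2
  7×5+2 = 37 → write 5 carry 2
  F×5+2 = 77 → write D carry 4
  2×5+4 = 14 → write E
  F×5 = 75 → write B carry 4
  E×5+4 = 74 → write A carry 4
  remaining carry: 4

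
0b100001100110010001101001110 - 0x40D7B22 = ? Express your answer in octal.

0o11324054

0b100001100110010001101001110 = 0o414621516 in octal.
0x40D7B22 = 0o403275442 in octal.
Subtract column by column in base 8:
  6-2 → 4
  1-4 → 5 (borrow)
  5-4-1 → 0
  1-5 → 4 (borrow)
  2-7-1 → 2 (borrow)
  6-2-1 → 3
  4-3 → 1
  1-0 → 1
  4-4 → 0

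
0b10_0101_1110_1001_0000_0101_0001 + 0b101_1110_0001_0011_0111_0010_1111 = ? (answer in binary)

0b1000001111111100011110000000

Add column by column in base 2, right to left:
  1+1 = 0 carry 1
  0+1+1 = 0 carry 1
  0+1+1 = 0 carry 1
  0+1+1 = 0 carry 1
  1+0+1 = 0 carry 1
  0+1+1 = 0 carry 1
  1+0+1 = 0 carry 1
  0+0+1 = 1
  0+1 = 1
  0+1 = 1
  0+1 = 1
  0+0 = 0
  1+1 = 0 carry 1
  0+1+1 = 0 carry 1
  0+0+1 = 1
  1+0 = 1
  0+1 = 1
  1+0 = 1
  1+0 = 1
  1+0 = 1
  1+0 = 1
  0+1 = 1
  1+1 = 0 carry 1
  0+1+1 = 0 carry 1
  0+1+1 = 0 carry 1
  1+0+1 = 0 carry 1
  0+1+1 = 0 carry 1
  final carry 1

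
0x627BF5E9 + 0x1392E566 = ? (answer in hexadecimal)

0x760EDB4F

Add column by column in base 16, right to left:
  9+6 = F
  E+6 = 4 carry 1
  5+5+1 = B
  F+E = D carry 1
  B+2+1 = E
  7+9 = 0 carry 1
  2+3+1 = 6
  6+1 = 7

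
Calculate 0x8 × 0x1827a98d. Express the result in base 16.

0xc13d4c68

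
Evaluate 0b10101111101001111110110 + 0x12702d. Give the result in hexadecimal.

0x6a4423

0b10101111101001111110110 = 0x57d3f6 in hexadecimal.
Add column by column in base 16, right to left:
  6+d = 3 carry 1
  f+2+1 = 2 carry 1
  3+0+1 = 4
  d+7 = 4 carry 1
  7+2+1 = a
  5+1 = 6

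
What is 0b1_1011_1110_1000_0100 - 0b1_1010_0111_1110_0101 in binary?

0b1011010011111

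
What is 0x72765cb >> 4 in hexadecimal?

0x72765c

Shifting right by 4 bits = 1 hex digit: drop the last 1.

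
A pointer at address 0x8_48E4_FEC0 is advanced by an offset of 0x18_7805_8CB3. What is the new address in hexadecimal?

0x20C0EA8B73

Add column by column in base 16, right to left:
  0+3 = 3
  C+B = 7 carry 1
  E+C+1 = B carry 1
  F+8+1 = 8 carry 1
  4+5+1 = A
  E+0 = E
  8+8 = 0 carry 1
  4+7+1 = C
  8+8 = 0 carry 1
  0+1+1 = 2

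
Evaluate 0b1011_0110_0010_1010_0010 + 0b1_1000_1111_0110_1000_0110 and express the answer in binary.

0b1001000101100100101000

Add column by column in base 2, right to left:
  0+0 = 0
  1+1 = 0 carry 1
  0+1+1 = 0 carry 1
  0+0+1 = 1
  0+0 = 0
  1+0 = 1
  0+0 = 0
  1+1 = 0 carry 1
  0+0+1 = 1
  1+1 = 0 carry 1
  0+1+1 = 0 carry 1
  0+0+1 = 1
  0+1 = 1
  1+1 = 0 carry 1
  1+1+1 = 1 carry 1
  0+1+1 = 0 carry 1
  1+0+1 = 0 carry 1
  1+0+1 = 0 carry 1
  0+0+1 = 1
  1+1 = 0 carry 1
  0+1+1 = 0 carry 1
  final carry 1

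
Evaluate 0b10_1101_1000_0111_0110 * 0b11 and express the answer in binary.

Multiply each base-2 digit by 3, carrying:
  0×3 = 0 → write 0
  1×3 = 3 → write 1 carry 1
  1×3+1 = 4 → write 0 carry 2
  0×3+2 = 2 → write 0 carry 1
  1×3+1 = 4 → write 0 carry 2
  1×3+2 = 5 → write 1 carry 2
  1×3+2 = 5 → write 1 carry 2
  0×3+2 = 2 → write 0 carry 1
  0×3+1 = 1 → write 1
  0×3 = 0 → write 0
  0×3 = 0 → write 0
  1×3 = 3 → write 1 carry 1
  1×3+1 = 4 → write 0 carry 2
  0×3+2 = 2 → write 0 carry 1
  1×3+1 = 4 → write 0 carry 2
  1×3+2 = 5 → write 1 carry 2
  0×3+2 = 2 → write 0 carry 1
  1×3+1 = 4 → write 0 carry 2
  remaining carry: 10

0b10001000100101100010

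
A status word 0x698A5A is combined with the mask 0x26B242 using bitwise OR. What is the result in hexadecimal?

0x6FBA5A

OR each hex digit independently (no carries):
  6|2=6, 9|6=F, 8|B=B, A|2=A, 5|4=5, A|2=A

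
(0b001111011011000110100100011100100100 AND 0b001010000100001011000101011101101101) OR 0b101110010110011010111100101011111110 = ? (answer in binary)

0b001111011011000110100100011100100100 AND 0b001010000100001011000101011101101101 = 0b001010000000000010000100011100100100.
Then OR with 0b101110010110011010111100101011111110.

0b101110010110011010111100111111111110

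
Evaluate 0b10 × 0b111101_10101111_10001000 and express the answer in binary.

0b11110110101111100010000

Multiply each base-2 digit by 2, carrying:
  0×2 = 0 → write 0
  0×2 = 0 → write 0
  0×2 = 0 → write 0
  1×2 = 2 → write 0 carry 1
  0×2+1 = 1 → write 1
  0×2 = 0 → write 0
  0×2 = 0 → write 0
  1×2 = 2 → write 0 carry 1
  1×2+1 = 3 → write 1 carry 1
  1×2+1 = 3 → write 1 carry 1
  1×2+1 = 3 → write 1 carry 1
  1×2+1 = 3 → write 1 carry 1
  0×2+1 = 1 → write 1
  1×2 = 2 → write 0 carry 1
  0×2+1 = 1 → write 1
  1×2 = 2 → write 0 carry 1
  1×2+1 = 3 → write 1 carry 1
  0×2+1 = 1 → write 1
  1×2 = 2 → write 0 carry 1
  1×2+1 = 3 → write 1 carry 1
  1×2+1 = 3 → write 1 carry 1
  1×2+1 = 3 → write 1 carry 1
  remaining carry: 1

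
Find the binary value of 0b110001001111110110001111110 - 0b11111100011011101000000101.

Subtract column by column in base 2:
  0-1 → 1 (borrow)
  1-0-1 → 0
  1-1 → 0
  1-0 → 1
  1-0 → 1
  1-0 → 1
  1-0 → 1
  0-0 → 0
  0-0 → 0
  0-1 → 1 (borrow)
  1-0-1 → 0
  1-1 → 0
  0-1 → 1 (borrow)
  1-1-1 → 1 (borrow)
  1-0-1 → 0
  1-1 → 0
  1-1 → 0
  1-0 → 1
  1-0 → 1
  0-0 → 0
  0-1 → 1 (borrow)
  1-1-1 → 1 (borrow)
  0-1-1 → 0 (borrow)
  0-1-1 → 0 (borrow)
  0-1-1 → 0 (borrow)
  1-1-1 → 1 (borrow)
  1-0-1 → 0

0b10001101100011001001111001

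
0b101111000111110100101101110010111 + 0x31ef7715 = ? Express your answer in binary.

0x31ef7715 = 0b110001111011110111011100010101 in binary.
Add column by column in base 2, right to left:
  1+1 = 0 carry 1
  1+0+1 = 0 carry 1
  1+1+1 = 1 carry 1
  0+0+1 = 1
  1+1 = 0 carry 1
  0+0+1 = 1
  0+0 = 0
  1+0 = 1
  1+1 = 0 carry 1
  1+1+1 = 1 carry 1
  0+1+1 = 0 carry 1
  1+0+1 = 0 carry 1
  1+1+1 = 1 carry 1
  0+1+1 = 0 carry 1
  1+1+1 = 1 carry 1
  0+0+1 = 1
  0+1 = 1
  1+1 = 0 carry 1
  0+1+1 = 0 carry 1
  1+1+1 = 1 carry 1
  1+0+1 = 0 carry 1
  1+1+1 = 1 carry 1
  1+1+1 = 1 carry 1
  1+1+1 = 1 carry 1
  0+1+1 = 0 carry 1
  0+0+1 = 1
  0+0 = 0
  1+0 = 1
  1+1 = 0 carry 1
  1+1+1 = 1 carry 1
  1+0+1 = 0 carry 1
  0+0+1 = 1
  1+0 = 1

0b110101010111010011101001010101100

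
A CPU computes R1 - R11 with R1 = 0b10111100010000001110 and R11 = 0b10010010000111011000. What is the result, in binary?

Subtract column by column in base 2:
  0-0 → 0
  1-0 → 1
  1-0 → 1
  1-1 → 0
  0-1 → 1 (borrow)
  0-0-1 → 1 (borrow)
  0-1-1 → 0 (borrow)
  0-1-1 → 0 (borrow)
  0-1-1 → 0 (borrow)
  0-0-1 → 1 (borrow)
  1-0-1 → 0
  0-0 → 0
  0-0 → 0
  0-1 → 1 (borrow)
  1-0-1 → 0
  1-0 → 1
  1-1 → 0
  1-0 → 1
  0-0 → 0
  1-1 → 0

0b101010001000110110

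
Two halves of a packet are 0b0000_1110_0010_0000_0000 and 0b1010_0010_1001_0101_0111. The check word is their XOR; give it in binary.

0b10101100101101010111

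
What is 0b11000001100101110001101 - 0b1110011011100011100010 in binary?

0b1001110001001010101011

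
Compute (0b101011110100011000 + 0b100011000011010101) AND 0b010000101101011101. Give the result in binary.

0b100101001101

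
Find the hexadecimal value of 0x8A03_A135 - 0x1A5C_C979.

0x6FA6D7BC

Subtract column by column in base 16:
  5-9 → C (borrow)
  3-7-1 → B (borrow)
  1-9-1 → 7 (borrow)
  A-C-1 → D (borrow)
  3-C-1 → 6 (borrow)
  0-5-1 → A (borrow)
  A-A-1 → F (borrow)
  8-1-1 → 6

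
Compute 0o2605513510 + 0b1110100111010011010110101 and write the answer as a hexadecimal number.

0x17ea3dfd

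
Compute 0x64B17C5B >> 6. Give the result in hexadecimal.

0x192C5F1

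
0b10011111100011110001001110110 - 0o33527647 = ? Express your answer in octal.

0o2340631317

0b10011111100011110001001110110 = 0o2374361166 in octal.
Subtract column by column in base 8:
  6-7 → 7 (borrow)
  6-4-1 → 1
  1-6 → 3 (borrow)
  1-7-1 → 1 (borrow)
  6-2-1 → 3
  3-5 → 6 (borrow)
  4-3-1 → 0
  7-3 → 4
  3-0 → 3
  2-0 → 2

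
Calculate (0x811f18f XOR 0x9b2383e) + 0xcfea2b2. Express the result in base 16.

First 0x811f18f XOR 0x9b2383e = 0x1a3c9b1.
Add column by column in base 16, right to left:
  1+2 = 3
  b+b = 6 carry 1
  9+2+1 = c
  c+a = 6 carry 1
  3+e+1 = 2 carry 1
  a+f+1 = a carry 1
  1+c+1 = e

0xea26c63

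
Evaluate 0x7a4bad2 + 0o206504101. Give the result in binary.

0b1001101111110100001100010011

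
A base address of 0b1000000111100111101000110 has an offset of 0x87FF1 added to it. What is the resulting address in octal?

0o103047467

0b1000000111100111101000110 = 0o100747506 in octal.
0x87FF1 = 0o2077761 in octal.
Add column by column in base 8, right to left:
  6+1 = 7
  0+6 = 6
  5+7 = 4 carry 1
  7+7+1 = 7 carry 1
  4+7+1 = 4 carry 1
  7+0+1 = 0 carry 1
  0+2+1 = 3
  0+0 = 0
  1+0 = 1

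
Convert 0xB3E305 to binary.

0b101100111110001100000101

Expand each hex digit to 4 bits: B=1011 3=0011 E=1110 3=0011 0=0000 5=0101.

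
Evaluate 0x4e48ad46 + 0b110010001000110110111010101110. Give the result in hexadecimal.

0b110010001000110110111010101110 = 0x32236eae in hexadecimal.
Add column by column in base 16, right to left:
  6+e = 4 carry 1
  4+a+1 = f
  d+e = b carry 1
  a+6+1 = 1 carry 1
  8+3+1 = c
  4+2 = 6
  e+2 = 0 carry 1
  4+3+1 = 8

0x806c1bf4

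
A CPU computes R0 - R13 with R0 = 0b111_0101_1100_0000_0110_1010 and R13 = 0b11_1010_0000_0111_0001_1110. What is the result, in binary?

0b1110111011100101001100

Subtract column by column in base 2:
  0-0 → 0
  1-1 → 0
  0-1 → 1 (borrow)
  1-1-1 → 1 (borrow)
  0-1-1 → 0 (borrow)
  1-0-1 → 0
  1-0 → 1
  0-0 → 0
  0-1 → 1 (borrow)
  0-1-1 → 0 (borrow)
  0-1-1 → 0 (borrow)
  0-0-1 → 1 (borrow)
  0-0-1 → 1 (borrow)
  0-0-1 → 1 (borrow)
  1-0-1 → 0
  1-0 → 1
  1-0 → 1
  0-1 → 1 (borrow)
  1-0-1 → 0
  0-1 → 1 (borrow)
  1-1-1 → 1 (borrow)
  1-1-1 → 1 (borrow)
  1-0-1 → 0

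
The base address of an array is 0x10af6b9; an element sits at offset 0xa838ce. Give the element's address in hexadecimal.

0x1b32f87

Add column by column in base 16, right to left:
  9+e = 7 carry 1
  b+c+1 = 8 carry 1
  6+8+1 = f
  f+3 = 2 carry 1
  a+8+1 = 3 carry 1
  0+a+1 = b
  1+0 = 1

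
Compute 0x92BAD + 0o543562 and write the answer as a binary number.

0x92BAD = 0b10010010101110101101 in binary.
0o543562 = 0b101100011101110010 in binary.
Add column by column in base 2, right to left:
  1+0 = 1
  0+1 = 1
  1+0 = 1
  1+0 = 1
  0+1 = 1
  1+1 = 0 carry 1
  0+1+1 = 0 carry 1
  1+0+1 = 0 carry 1
  1+1+1 = 1 carry 1
  1+1+1 = 1 carry 1
  0+1+1 = 0 carry 1
  1+0+1 = 0 carry 1
  0+0+1 = 1
  1+0 = 1
  0+1 = 1
  0+1 = 1
  1+0 = 1
  0+1 = 1
  0+0 = 0
  1+0 = 1

0b10111111001100011111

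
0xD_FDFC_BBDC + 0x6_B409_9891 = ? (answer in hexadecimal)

0x14B206546D

Add column by column in base 16, right to left:
  C+1 = D
  D+9 = 6 carry 1
  B+8+1 = 4 carry 1
  B+9+1 = 5 carry 1
  C+9+1 = 6 carry 1
  F+0+1 = 0 carry 1
  D+4+1 = 2 carry 1
  F+B+1 = B carry 1
  D+6+1 = 4 carry 1
  final carry 1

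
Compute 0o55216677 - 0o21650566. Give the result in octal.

0o33346111

Subtract column by column in base 8:
  7-6 → 1
  7-6 → 1
  6-5 → 1
  6-0 → 6
  1-5 → 4 (borrow)
  2-6-1 → 3 (borrow)
  5-1-1 → 3
  5-2 → 3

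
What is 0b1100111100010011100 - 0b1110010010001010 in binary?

Subtract column by column in base 2:
  0-0 → 0
  0-1 → 1 (borrow)
  1-0-1 → 0
  1-1 → 0
  1-0 → 1
  0-0 → 0
  0-0 → 0
  1-1 → 0
  0-0 → 0
  0-0 → 0
  0-1 → 1 (borrow)
  1-0-1 → 0
  1-0 → 1
  1-1 → 0
  1-1 → 0
  0-1 → 1 (borrow)
  0-0-1 → 1 (borrow)
  1-0-1 → 0
  1-0 → 1

0b1011001010000010010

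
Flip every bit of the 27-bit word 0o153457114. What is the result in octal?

0o624320663

Each oct digit d becomes 7−d:
  1→6, 5→2, 3→4, 4→3, 5→2, 7→0, 1→6, 1→6, 4→3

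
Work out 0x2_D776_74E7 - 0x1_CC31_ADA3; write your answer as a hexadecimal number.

Subtract column by column in base 16:
  7-3 → 4
  E-A → 4
  4-D → 7 (borrow)
  7-A-1 → C (borrow)
  6-1-1 → 4
  7-3 → 4
  7-C → B (borrow)
  D-C-1 → 0
  2-1 → 1

0x10B44C744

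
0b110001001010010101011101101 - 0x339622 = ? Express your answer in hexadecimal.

0x5F194CB

0b110001001010010101011101101 = 0x6252AED in hexadecimal.
Subtract column by column in base 16:
  D-2 → B
  E-2 → C
  A-6 → 4
  2-9 → 9 (borrow)
  5-3-1 → 1
  2-3 → F (borrow)
  6-0-1 → 5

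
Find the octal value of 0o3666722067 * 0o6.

0o27111354512

Multiply each base-8 digit by 6, carrying:
  7×6 = 42 → write 2 carry 5
  6×6+5 = 41 → write 1 carry 5
  0×6+5 = 5 → write 5
  2×6 = 12 → write 4 carry 1
  2×6+1 = 13 → write 5 carry 1
  7×6+1 = 43 → write 3 carry 5
  6×6+5 = 41 → write 1 carry 5
  6×6+5 = 41 → write 1 carry 5
  6×6+5 = 41 → write 1 carry 5
  3×6+5 = 23 → write 7 carry 2
  remaining carry: 2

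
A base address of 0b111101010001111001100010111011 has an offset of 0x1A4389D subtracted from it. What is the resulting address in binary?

0b111011101000110110000000011110

0x1A4389D = 0b1101001000011100010011101 in binary.
Subtract column by column in base 2:
  1-1 → 0
  1-0 → 1
  0-1 → 1 (borrow)
  1-1-1 → 1 (borrow)
  1-1-1 → 1 (borrow)
  1-0-1 → 0
  0-0 → 0
  1-1 → 0
  0-0 → 0
  0-0 → 0
  0-0 → 0
  1-1 → 0
  1-1 → 0
  0-1 → 1 (borrow)
  0-0-1 → 1 (borrow)
  1-0-1 → 0
  1-0 → 1
  1-0 → 1
  1-1 → 0
  0-0 → 0
  0-0 → 0
  0-1 → 1 (borrow)
  1-0-1 → 0
  0-1 → 1 (borrow)
  1-1-1 → 1 (borrow)
  0-0-1 → 1 (borrow)
  1-0-1 → 0
  1-0 → 1
  1-0 → 1
  1-0 → 1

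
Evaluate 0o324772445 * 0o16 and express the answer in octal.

0o5645664006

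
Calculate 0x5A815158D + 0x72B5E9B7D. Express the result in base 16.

0xCD373B10A

Add column by column in base 16, right to left:
  D+D = A carry 1
  8+7+1 = 0 carry 1
  5+B+1 = 1 carry 1
  1+9+1 = B
  5+E = 3 carry 1
  1+5+1 = 7
  8+B = 3 carry 1
  A+2+1 = D
  5+7 = C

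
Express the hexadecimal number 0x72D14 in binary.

0b1110010110100010100

Expand each hex digit to 4 bits: 7=0111 2=0010 D=1101 1=0001 4=0100.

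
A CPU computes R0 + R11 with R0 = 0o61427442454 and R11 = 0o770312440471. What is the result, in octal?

0o1051742103145

Add column by column in base 8, right to left:
  4+1 = 5
  5+7 = 4 carry 1
  4+4+1 = 1 carry 1
  2+0+1 = 3
  4+4 = 0 carry 1
  4+4+1 = 1 carry 1
  7+2+1 = 2 carry 1
  2+1+1 = 4
  4+3 = 7
  1+0 = 1
  6+7 = 5 carry 1
  0+7+1 = 0 carry 1
  final carry 1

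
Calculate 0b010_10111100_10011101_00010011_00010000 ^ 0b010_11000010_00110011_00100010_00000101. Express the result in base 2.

XOR bit by bit (1 where the bits differ):
  01010111100100111010001001100010000
^ 01011000010001100110010001000000101
= 00001111110101011100011000100010101

0b00001111110101011100011000100010101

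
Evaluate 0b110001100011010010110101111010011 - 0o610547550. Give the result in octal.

0o60621516153

0b110001100011010010110101111010011 = 0o61432265723 in octal.
Subtract column by column in base 8:
  3-0 → 3
  2-5 → 5 (borrow)
  7-5-1 → 1
  5-7 → 6 (borrow)
  6-4-1 → 1
  2-5 → 5 (borrow)
  2-0-1 → 1
  3-1 → 2
  4-6 → 6 (borrow)
  1-0-1 → 0
  6-0 → 6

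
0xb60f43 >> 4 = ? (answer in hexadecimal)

Shifting right by 4 bits = 1 hex digit: drop the last 1.

0xb60f4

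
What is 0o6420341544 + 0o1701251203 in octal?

Add column by column in base 8, right to left:
  4+3 = 7
  4+0 = 4
  5+2 = 7
  1+1 = 2
  4+5 = 1 carry 1
  3+2+1 = 6
  0+1 = 1
  2+0 = 2
  4+7 = 3 carry 1
  6+1+1 = 0 carry 1
  final carry 1

0o10321612747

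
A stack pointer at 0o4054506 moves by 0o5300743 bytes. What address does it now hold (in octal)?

Add column by column in base 8, right to left:
  6+3 = 1 carry 1
  0+4+1 = 5
  5+7 = 4 carry 1
  4+0+1 = 5
  5+0 = 5
  0+3 = 3
  4+5 = 1 carry 1
  final carry 1

0o11355451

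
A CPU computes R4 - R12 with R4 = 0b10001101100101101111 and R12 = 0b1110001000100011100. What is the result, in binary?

0b11100100001010011

Subtract column by column in base 2:
  1-0 → 1
  1-0 → 1
  1-1 → 0
  1-1 → 0
  0-1 → 1 (borrow)
  1-0-1 → 0
  1-0 → 1
  0-0 → 0
  1-1 → 0
  0-0 → 0
  0-0 → 0
  1-0 → 1
  1-1 → 0
  0-0 → 0
  1-0 → 1
  1-0 → 1
  0-1 → 1 (borrow)
  0-1-1 → 0 (borrow)
  0-1-1 → 0 (borrow)
  1-0-1 → 0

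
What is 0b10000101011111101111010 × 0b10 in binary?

0b100001010111111011110100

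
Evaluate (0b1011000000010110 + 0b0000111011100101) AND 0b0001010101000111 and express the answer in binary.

Add column by column in base 2, right to left:
  0+1 = 1
  1+0 = 1
  1+1 = 0 carry 1
  0+0+1 = 1
  1+0 = 1
  0+1 = 1
  0+1 = 1
  0+1 = 1
  0+0 = 0
  0+1 = 1
  0+1 = 1
  0+1 = 1
  1+0 = 1
  1+0 = 1
  0+0 = 0
  1+0 = 1
Sum = 0b1011111011111011; now AND with 0b0001010101000111:
  1011111011111011
& 0001010101000111
= 0001010001000011

0b1010001000011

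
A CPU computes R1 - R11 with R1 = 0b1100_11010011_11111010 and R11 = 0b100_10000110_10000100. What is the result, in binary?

0b10000100110101110110

Subtract column by column in base 2:
  0-0 → 0
  1-0 → 1
  0-1 → 1 (borrow)
  1-0-1 → 0
  1-0 → 1
  1-0 → 1
  1-0 → 1
  1-1 → 0
  1-0 → 1
  1-1 → 0
  0-1 → 1 (borrow)
  0-0-1 → 1 (borrow)
  1-0-1 → 0
  0-0 → 0
  1-0 → 1
  1-1 → 0
  0-0 → 0
  0-0 → 0
  1-1 → 0
  1-0 → 1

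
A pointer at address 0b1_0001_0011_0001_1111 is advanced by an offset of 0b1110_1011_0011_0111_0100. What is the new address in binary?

0b11111100011010010011

Add column by column in base 2, right to left:
  1+0 = 1
  1+0 = 1
  1+1 = 0 carry 1
  1+0+1 = 0 carry 1
  1+1+1 = 1 carry 1
  0+1+1 = 0 carry 1
  0+1+1 = 0 carry 1
  0+0+1 = 1
  1+1 = 0 carry 1
  1+1+1 = 1 carry 1
  0+0+1 = 1
  0+0 = 0
  1+1 = 0 carry 1
  0+1+1 = 0 carry 1
  0+0+1 = 1
  0+1 = 1
  1+0 = 1
  0+1 = 1
  0+1 = 1
  0+1 = 1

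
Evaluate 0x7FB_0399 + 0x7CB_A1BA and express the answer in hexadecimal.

0xFC6A553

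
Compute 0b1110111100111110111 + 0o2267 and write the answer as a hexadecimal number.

0x77eae

0b1110111100111110111 = 0x779f7 in hexadecimal.
0o2267 = 0x4b7 in hexadecimal.
Add column by column in base 16, right to left:
  7+7 = e
  f+b = a carry 1
  9+4+1 = e
  7+0 = 7
  7+0 = 7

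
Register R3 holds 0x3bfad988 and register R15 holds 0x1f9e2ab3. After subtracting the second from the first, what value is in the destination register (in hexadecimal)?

0x1c5caed5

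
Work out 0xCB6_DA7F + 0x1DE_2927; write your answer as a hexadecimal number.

Add column by column in base 16, right to left:
  F+7 = 6 carry 1
  7+2+1 = A
  A+9 = 3 carry 1
  D+2+1 = 0 carry 1
  6+E+1 = 5 carry 1
  B+D+1 = 9 carry 1
  C+1+1 = E

0xE9503A6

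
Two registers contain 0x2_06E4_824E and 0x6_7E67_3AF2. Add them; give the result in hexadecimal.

0x8854BBD40

Add column by column in base 16, right to left:
  E+2 = 0 carry 1
  4+F+1 = 4 carry 1
  2+A+1 = D
  8+3 = B
  4+7 = B
  E+6 = 4 carry 1
  6+E+1 = 5 carry 1
  0+7+1 = 8
  2+6 = 8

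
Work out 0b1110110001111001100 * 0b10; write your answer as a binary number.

0b11101100011110011000

Multiply each base-2 digit by 2, carrying:
  0×2 = 0 → write 0
  0×2 = 0 → write 0
  1×2 = 2 → write 0 carry 1
  1×2+1 = 3 → write 1 carry 1
  0×2+1 = 1 → write 1
  0×2 = 0 → write 0
  1×2 = 2 → write 0 carry 1
  1×2+1 = 3 → write 1 carry 1
  1×2+1 = 3 → write 1 carry 1
  1×2+1 = 3 → write 1 carry 1
  0×2+1 = 1 → write 1
  0×2 = 0 → write 0
  0×2 = 0 → write 0
  1×2 = 2 → write 0 carry 1
  1×2+1 = 3 → write 1 carry 1
  0×2+1 = 1 → write 1
  1×2 = 2 → write 0 carry 1
  1×2+1 = 3 → write 1 carry 1
  1×2+1 = 3 → write 1 carry 1
  remaining carry: 1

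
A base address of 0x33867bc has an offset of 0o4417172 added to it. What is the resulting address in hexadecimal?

0o4417172 = 0x121e7a in hexadecimal.
Add column by column in base 16, right to left:
  c+a = 6 carry 1
  b+7+1 = 3 carry 1
  7+e+1 = 6 carry 1
  6+1+1 = 8
  8+2 = a
  3+1 = 4
  3+0 = 3

0x34a8636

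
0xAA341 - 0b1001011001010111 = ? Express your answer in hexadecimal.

0xA0CEA

0b1001011001010111 = 0x9657 in hexadecimal.
Subtract column by column in base 16:
  1-7 → A (borrow)
  4-5-1 → E (borrow)
  3-6-1 → C (borrow)
  A-9-1 → 0
  A-0 → A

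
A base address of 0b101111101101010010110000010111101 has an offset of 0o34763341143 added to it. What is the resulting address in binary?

0o34763341143 = 0b11100111110011011100001001100011 in binary.
Add column by column in base 2, right to left:
  1+1 = 0 carry 1
  0+1+1 = 0 carry 1
  1+0+1 = 0 carry 1
  1+0+1 = 0 carry 1
  1+0+1 = 0 carry 1
  1+1+1 = 1 carry 1
  0+1+1 = 0 carry 1
  1+0+1 = 0 carry 1
  0+0+1 = 1
  0+1 = 1
  0+0 = 0
  0+0 = 0
  0+0 = 0
  1+0 = 1
  1+1 = 0 carry 1
  0+1+1 = 0 carry 1
  1+1+1 = 1 carry 1
  0+0+1 = 1
  0+1 = 1
  1+1 = 0 carry 1
  0+0+1 = 1
  1+0 = 1
  0+1 = 1
  1+1 = 0 carry 1
  1+1+1 = 1 carry 1
  0+1+1 = 0 carry 1
  1+1+1 = 1 carry 1
  1+0+1 = 0 carry 1
  1+0+1 = 0 carry 1
  1+1+1 = 1 carry 1
  1+1+1 = 1 carry 1
  0+1+1 = 0 carry 1
  1+0+1 = 0 carry 1
  final carry 1

0b1001100101011101110010001100100000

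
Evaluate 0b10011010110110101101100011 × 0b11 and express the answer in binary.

0b111010000100100001000101001

Multiply each base-2 digit by 3, carrying:
  1×3 = 3 → write 1 carry 1
  1×3+1 = 4 → write 0 carry 2
  0×3+2 = 2 → write 0 carry 1
  0×3+1 = 1 → write 1
  0×3 = 0 → write 0
  1×3 = 3 → write 1 carry 1
  1×3+1 = 4 → write 0 carry 2
  0×3+2 = 2 → write 0 carry 1
  1×3+1 = 4 → write 0 carry 2
  1×3+2 = 5 → write 1 carry 2
  0×3+2 = 2 → write 0 carry 1
  1×3+1 = 4 → write 0 carry 2
  0×3+2 = 2 → write 0 carry 1
  1×3+1 = 4 → write 0 carry 2
  1×3+2 = 5 → write 1 carry 2
  0×3+2 = 2 → write 0 carry 1
  1×3+1 = 4 → write 0 carry 2
  1×3+2 = 5 → write 1 carry 2
  0×3+2 = 2 → write 0 carry 1
  1×3+1 = 4 → write 0 carry 2
  0×3+2 = 2 → write 0 carry 1
  1×3+1 = 4 → write 0 carry 2
  1×3+2 = 5 → write 1 carry 2
  0×3+2 = 2 → write 0 carry 1
  0×3+1 = 1 → write 1
  1×3 = 3 → write 1 carry 1
  remaining carry: 1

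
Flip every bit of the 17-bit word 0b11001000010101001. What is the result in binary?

0b00110111101010110

Invert each bit: 11001000010101001 → 00110111101010110.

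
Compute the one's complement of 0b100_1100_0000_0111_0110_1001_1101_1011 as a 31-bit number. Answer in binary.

0b0110011111110001001011000100100

Invert each bit: 1001100000001110110100111011011 → 0110011111110001001011000100100.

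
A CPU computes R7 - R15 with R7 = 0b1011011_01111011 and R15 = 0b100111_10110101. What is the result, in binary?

0b11001111000110

Subtract column by column in base 2:
  1-1 → 0
  1-0 → 1
  0-1 → 1 (borrow)
  1-0-1 → 0
  1-1 → 0
  1-1 → 0
  1-0 → 1
  0-1 → 1 (borrow)
  1-1-1 → 1 (borrow)
  1-1-1 → 1 (borrow)
  0-1-1 → 0 (borrow)
  1-0-1 → 0
  1-0 → 1
  0-1 → 1 (borrow)
  1-0-1 → 0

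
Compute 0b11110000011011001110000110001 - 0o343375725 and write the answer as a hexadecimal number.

0b11110000011011001110000110001 = 0x1E0D9C31 in hexadecimal.
0o343375725 = 0x38DFBD5 in hexadecimal.
Subtract column by column in base 16:
  1-5 → C (borrow)
  3-D-1 → 5 (borrow)
  C-B-1 → 0
  9-F → A (borrow)
  D-D-1 → F (borrow)
  0-8-1 → 7 (borrow)
  E-3-1 → A
  1-0 → 1

0x1A7FA05C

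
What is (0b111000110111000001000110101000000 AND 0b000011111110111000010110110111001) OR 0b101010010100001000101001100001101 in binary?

0b111000110111000001000110101000000 AND 0b000011111110111000010110110111001 = 0b000000110110000000000110100000000.
Then OR with 0b101010010100001000101001100001101.

0b101010110110001000101111100001101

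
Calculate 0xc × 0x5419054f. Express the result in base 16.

Multiply each base-16 digit by 12, carrying:
  f×12 = 180 → write 4 carry 11
  4×12+11 = 59 → write b carry 3
  5×12+3 = 63 → write f carry 3
  0×12+3 = 3 → write 3
  9×12 = 108 → write c carry 6
  1×12+6 = 18 → write 2 carry 1
  4×12+1 = 49 → write 1 carry 3
  5×12+3 = 63 → write f carry 3
  remaining carry: 3

0x3f12c3fb4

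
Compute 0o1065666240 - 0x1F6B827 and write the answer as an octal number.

0x1F6B827 = 0o175534047 in octal.
Subtract column by column in base 8:
  0-7 → 1 (borrow)
  4-4-1 → 7 (borrow)
  2-0-1 → 1
  6-4 → 2
  6-3 → 3
  6-5 → 1
  5-5 → 0
  6-7 → 7 (borrow)
  0-1-1 → 6 (borrow)
  1-0-1 → 0

0o670132171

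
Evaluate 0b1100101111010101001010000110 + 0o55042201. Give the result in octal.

0b1100101111010101001010000110 = 0o1457251206 in octal.
Add column by column in base 8, right to left:
  6+1 = 7
  0+0 = 0
  2+2 = 4
  1+2 = 3
  5+4 = 1 carry 1
  2+0+1 = 3
  7+5 = 4 carry 1
  5+5+1 = 3 carry 1
  4+0+1 = 5
  1+0 = 1

0o1534313407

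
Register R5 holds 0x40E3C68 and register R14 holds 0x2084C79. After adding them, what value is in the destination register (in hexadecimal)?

Add column by column in base 16, right to left:
  8+9 = 1 carry 1
  6+7+1 = E
  C+C = 8 carry 1
  3+4+1 = 8
  E+8 = 6 carry 1
  0+0+1 = 1
  4+2 = 6

0x61688E1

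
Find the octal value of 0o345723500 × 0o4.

0o1627516400

Multiply each base-8 digit by 4, carrying:
  0×4 = 0 → write 0
  0×4 = 0 → write 0
  5×4 = 20 → write 4 carry 2
  3×4+2 = 14 → write 6 carry 1
  2×4+1 = 9 → write 1 carry 1
  7×4+1 = 29 → write 5 carry 3
  5×4+3 = 23 → write 7 carry 2
  4×4+2 = 18 → write 2 carry 2
  3×4+2 = 14 → write 6 carry 1
  remaining carry: 1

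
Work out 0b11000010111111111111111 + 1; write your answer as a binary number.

0b11000011000000000000000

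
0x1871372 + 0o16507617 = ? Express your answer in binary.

0b1110000011010001100000001

0x1871372 = 0b1100001110001001101110010 in binary.
0o16507617 = 0b1110101000111110001111 in binary.
Add column by column in base 2, right to left:
  0+1 = 1
  1+1 = 0 carry 1
  0+1+1 = 0 carry 1
  0+1+1 = 0 carry 1
  1+0+1 = 0 carry 1
  1+0+1 = 0 carry 1
  1+0+1 = 0 carry 1
  0+1+1 = 0 carry 1
  1+1+1 = 1 carry 1
  1+1+1 = 1 carry 1
  0+1+1 = 0 carry 1
  0+1+1 = 0 carry 1
  1+0+1 = 0 carry 1
  0+0+1 = 1
  0+0 = 0
  0+1 = 1
  1+0 = 1
  1+1 = 0 carry 1
  1+0+1 = 0 carry 1
  0+1+1 = 0 carry 1
  0+1+1 = 0 carry 1
  0+1+1 = 0 carry 1
  0+0+1 = 1
  1+0 = 1
  1+0 = 1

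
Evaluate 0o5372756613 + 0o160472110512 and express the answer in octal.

0o166065067325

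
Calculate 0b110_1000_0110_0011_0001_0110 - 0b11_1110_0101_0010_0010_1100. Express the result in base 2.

0b1010100001000011101010

Subtract column by column in base 2:
  0-0 → 0
  1-0 → 1
  1-1 → 0
  0-1 → 1 (borrow)
  1-0-1 → 0
  0-1 → 1 (borrow)
  0-0-1 → 1 (borrow)
  0-0-1 → 1 (borrow)
  1-0-1 → 0
  1-1 → 0
  0-0 → 0
  0-0 → 0
  0-1 → 1 (borrow)
  1-0-1 → 0
  1-1 → 0
  0-0 → 0
  0-0 → 0
  0-1 → 1 (borrow)
  0-1-1 → 0 (borrow)
  1-1-1 → 1 (borrow)
  0-1-1 → 0 (borrow)
  1-1-1 → 1 (borrow)
  1-0-1 → 0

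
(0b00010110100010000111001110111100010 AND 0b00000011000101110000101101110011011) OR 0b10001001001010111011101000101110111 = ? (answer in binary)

0b10001011001010111011101100111110111

0b00010110100010000111001110111100010 AND 0b00000011000101110000101101110011011 = 0b00000010000000000000001100110000010.
Then OR with 0b10001001001010111011101000101110111.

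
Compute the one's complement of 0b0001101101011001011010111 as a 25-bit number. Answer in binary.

Invert each bit: 0001101101011001011010111 → 1110010010100110100101000.

0b1110010010100110100101000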